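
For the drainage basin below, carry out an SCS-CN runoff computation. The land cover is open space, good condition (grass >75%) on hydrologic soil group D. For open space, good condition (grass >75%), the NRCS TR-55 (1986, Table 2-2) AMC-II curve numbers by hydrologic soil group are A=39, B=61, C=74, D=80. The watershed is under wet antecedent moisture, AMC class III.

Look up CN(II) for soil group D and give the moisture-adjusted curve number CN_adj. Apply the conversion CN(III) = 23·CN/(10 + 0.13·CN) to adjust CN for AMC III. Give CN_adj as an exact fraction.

NRCS table: open space, good condition (grass >75%), soil group D → CN(II) = 80
Wet (AMC III): CN(III) = 23·80/(10 + 0.13·80) = 1840/(102/5) = 4600/51 ≈ 90.196

CN_adj = 4600/51 ≈ 90.196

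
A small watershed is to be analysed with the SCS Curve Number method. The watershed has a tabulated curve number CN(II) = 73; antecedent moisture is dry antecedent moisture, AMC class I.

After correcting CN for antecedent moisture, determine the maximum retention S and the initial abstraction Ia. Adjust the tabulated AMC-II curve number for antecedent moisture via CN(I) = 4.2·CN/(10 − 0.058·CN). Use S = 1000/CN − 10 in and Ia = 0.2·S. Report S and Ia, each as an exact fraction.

S = 4500/511 in ≈ 8.806 in; Ia = 900/511 in ≈ 1.761 in

CN(I) from CN(II)=73: (4.2·73)/(10 − 0.058·73) = 51100/961 ≈ 53.174
Max retention: S = 1000/(51100/961) − 10 = 4500/511 in (≈ 8.806 in)
Initial abstraction Ia = S/5 = (4500/511)/5 = 900/511 ≈ 1.761 in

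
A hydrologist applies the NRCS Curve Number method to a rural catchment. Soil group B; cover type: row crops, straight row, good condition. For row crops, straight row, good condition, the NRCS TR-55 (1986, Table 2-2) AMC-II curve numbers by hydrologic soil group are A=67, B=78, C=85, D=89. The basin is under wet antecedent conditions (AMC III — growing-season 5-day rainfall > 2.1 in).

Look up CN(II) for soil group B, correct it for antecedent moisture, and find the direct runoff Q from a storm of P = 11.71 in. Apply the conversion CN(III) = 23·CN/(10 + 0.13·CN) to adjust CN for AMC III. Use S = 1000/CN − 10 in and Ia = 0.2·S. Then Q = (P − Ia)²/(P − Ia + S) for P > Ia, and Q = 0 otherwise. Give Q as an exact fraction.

Q = 1057579821769/102113313900 in ≈ 10.357 in

NRCS table: row crops, straight row, good condition, soil group B → CN(II) = 78
Wet (AMC III): CN(III) = 23·78/(10 + 0.13·78) = 1794/(1007/50) = 89700/1007 ≈ 89.076
S = 1000/(89700/1007) − 10 = 1100/897 in ≈ 1.226 in
Initial abstraction Ia = S/5 = (1100/897)/5 = 220/897 ≈ 0.245 in
Excess rainfall: 11.710 − 0.245 = 11.465 in; P > Ia so Q > 0
Q: (1028387/89700)² ÷ (1138387/89700) = 1057579821769/102113313900 in (≈ 10.357 in)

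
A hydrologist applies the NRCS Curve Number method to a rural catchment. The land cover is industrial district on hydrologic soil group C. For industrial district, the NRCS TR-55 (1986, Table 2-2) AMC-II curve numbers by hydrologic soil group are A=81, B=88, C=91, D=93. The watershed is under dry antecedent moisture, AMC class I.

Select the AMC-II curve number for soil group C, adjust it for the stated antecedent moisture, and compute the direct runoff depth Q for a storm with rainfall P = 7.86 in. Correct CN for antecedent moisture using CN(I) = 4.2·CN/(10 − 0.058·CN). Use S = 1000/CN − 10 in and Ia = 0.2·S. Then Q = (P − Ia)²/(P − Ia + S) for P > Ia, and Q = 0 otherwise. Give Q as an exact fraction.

Q = 18461795427/3294786950 in ≈ 5.603 in

NRCS table: industrial district, soil group C → CN(II) = 91
Dry (AMC I): CN(I) = 4.2·91/(10 − 0.058·91) = (1911/5)/(2361/500) = 63700/787 ≈ 80.940
Retention S: 1000/CN − 10 with CN=80.940 → S = 1500/637 ≈ 2.355 in
Ia = 0.2S: 0.2·2.355 = 0.471 in (exactly 300/637)
P − Ia = 7.860 − 0.471 = 235341/31850 ≈ 7.389 in (> 0, runoff occurs)
Runoff Q = (P−Ia)²/(P−Ia+S) = (7.389)²/(7.389+2.355) = 18461795427/3294786950 ≈ 5.603 in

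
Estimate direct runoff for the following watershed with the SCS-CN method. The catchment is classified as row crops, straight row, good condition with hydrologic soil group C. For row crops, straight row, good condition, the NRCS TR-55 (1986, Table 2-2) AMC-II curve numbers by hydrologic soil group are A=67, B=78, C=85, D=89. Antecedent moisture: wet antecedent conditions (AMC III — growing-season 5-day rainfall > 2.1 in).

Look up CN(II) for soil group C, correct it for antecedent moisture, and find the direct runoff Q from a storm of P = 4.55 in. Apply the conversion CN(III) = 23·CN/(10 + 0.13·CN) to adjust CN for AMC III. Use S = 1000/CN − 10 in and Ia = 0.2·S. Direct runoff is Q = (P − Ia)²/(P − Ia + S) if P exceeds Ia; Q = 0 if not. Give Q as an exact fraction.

NRCS table: row crops, straight row, good condition, soil group C → CN(II) = 85
Wet (AMC III): CN(III) = 23·85/(10 + 0.13·85) = 1955/(421/20) = 39100/421 ≈ 92.874
Max retention: S = 1000/(39100/421) − 10 = 300/391 in (≈ 0.767 in)
Ia = 0.2·(300/391) = 60/391 in ≈ 0.153 in
Excess rainfall: 4.550 − 0.153 = 4.397 in; P > Ia so Q > 0
Runoff Q = (P−Ia)²/(P−Ia+S) = (4.397)²/(4.397+0.767) = 1182053161/315779420 ≈ 3.743 in

Q = 1182053161/315779420 in ≈ 3.743 in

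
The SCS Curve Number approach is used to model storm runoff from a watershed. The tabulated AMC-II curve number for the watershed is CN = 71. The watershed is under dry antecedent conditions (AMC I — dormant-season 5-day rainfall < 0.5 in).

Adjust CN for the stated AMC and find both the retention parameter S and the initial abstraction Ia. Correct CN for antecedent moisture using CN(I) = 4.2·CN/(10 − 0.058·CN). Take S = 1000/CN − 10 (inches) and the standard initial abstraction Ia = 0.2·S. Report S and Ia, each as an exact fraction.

Dry (AMC I): CN(I) = 4.2·71/(10 − 0.058·71) = (1491/5)/(2941/500) = 149100/2941 ≈ 50.697
Retention S: 1000/CN − 10 with CN=50.697 → S = 14500/1491 ≈ 9.725 in
Ia = 0.2S: 0.2·9.725 = 1.945 in (exactly 2900/1491)

S = 14500/1491 in ≈ 9.725 in; Ia = 2900/1491 in ≈ 1.945 in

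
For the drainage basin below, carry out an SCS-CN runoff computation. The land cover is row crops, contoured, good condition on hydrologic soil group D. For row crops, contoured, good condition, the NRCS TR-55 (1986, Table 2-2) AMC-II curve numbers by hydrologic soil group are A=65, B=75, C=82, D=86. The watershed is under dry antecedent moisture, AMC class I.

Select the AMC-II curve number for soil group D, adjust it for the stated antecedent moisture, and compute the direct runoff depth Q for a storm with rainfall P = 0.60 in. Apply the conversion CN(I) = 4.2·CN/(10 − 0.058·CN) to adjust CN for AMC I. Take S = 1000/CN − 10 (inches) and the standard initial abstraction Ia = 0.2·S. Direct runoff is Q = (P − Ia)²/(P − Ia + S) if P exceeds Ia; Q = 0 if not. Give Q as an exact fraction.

Q = 0 in ≈ 0.000 in

NRCS table: row crops, contoured, good condition, soil group D → CN(II) = 86
Adjust CN=86 to AMC I: 4.2·86/(10 − 0.058·86) → (1806/5) ÷ (1253/250) = 12900/179 ≈ 72.067
S = 1000/(12900/179) − 10 = 500/129 in ≈ 3.876 in
Initial abstraction Ia = S/5 = (500/129)/5 = 100/129 ≈ 0.775 in
P = 0.600 ≤ Ia = 0.775 in: entire storm abstracted, Q = 0.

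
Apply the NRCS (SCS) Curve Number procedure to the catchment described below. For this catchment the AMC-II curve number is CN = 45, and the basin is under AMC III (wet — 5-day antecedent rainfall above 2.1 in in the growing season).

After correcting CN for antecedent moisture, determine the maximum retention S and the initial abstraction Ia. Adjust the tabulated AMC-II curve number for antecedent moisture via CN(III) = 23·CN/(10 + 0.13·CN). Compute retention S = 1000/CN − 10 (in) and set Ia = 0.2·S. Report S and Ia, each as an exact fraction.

CN(III) from CN(II)=45: (23·45)/(10 + 0.13·45) = 20700/317 ≈ 65.300
Retention S: 1000/CN − 10 with CN=65.300 → S = 1100/207 ≈ 5.314 in
Ia = 0.2·(1100/207) = 220/207 in ≈ 1.063 in

S = 1100/207 in ≈ 5.314 in; Ia = 220/207 in ≈ 1.063 in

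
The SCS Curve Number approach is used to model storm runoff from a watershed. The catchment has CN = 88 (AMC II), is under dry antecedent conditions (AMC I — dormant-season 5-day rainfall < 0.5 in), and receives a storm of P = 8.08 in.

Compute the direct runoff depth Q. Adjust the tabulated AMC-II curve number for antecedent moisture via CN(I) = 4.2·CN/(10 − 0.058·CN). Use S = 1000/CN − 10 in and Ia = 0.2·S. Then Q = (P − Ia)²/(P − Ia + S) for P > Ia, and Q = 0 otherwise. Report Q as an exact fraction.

Q = 102302208/19783225 in ≈ 5.171 in

Dry (AMC I): CN(I) = 4.2·88/(10 − 0.058·88) = (1848/5)/(612/125) = 3850/51 ≈ 75.490
S = 1000/(3850/51) − 10 = 250/77 in ≈ 3.247 in
Ia = 0.2S: 0.2·3.247 = 0.649 in (exactly 50/77)
Excess rainfall: 8.080 − 0.649 = 7.431 in; P > Ia so Q > 0
Q: (14304/1925)² ÷ (20554/1925) = 102302208/19783225 in (≈ 5.171 in)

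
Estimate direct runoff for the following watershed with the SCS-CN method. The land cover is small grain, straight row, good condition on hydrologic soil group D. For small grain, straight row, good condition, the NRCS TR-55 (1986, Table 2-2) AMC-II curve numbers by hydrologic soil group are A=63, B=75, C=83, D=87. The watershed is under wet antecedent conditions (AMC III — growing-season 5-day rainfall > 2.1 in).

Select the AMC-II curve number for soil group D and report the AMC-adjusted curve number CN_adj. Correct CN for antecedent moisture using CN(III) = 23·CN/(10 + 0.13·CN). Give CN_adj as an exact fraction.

NRCS table: small grain, straight row, good condition, soil group D → CN(II) = 87
Wet (AMC III): CN(III) = 23·87/(10 + 0.13·87) = 2001/(2131/100) = 200100/2131 ≈ 93.900

CN_adj = 200100/2131 ≈ 93.900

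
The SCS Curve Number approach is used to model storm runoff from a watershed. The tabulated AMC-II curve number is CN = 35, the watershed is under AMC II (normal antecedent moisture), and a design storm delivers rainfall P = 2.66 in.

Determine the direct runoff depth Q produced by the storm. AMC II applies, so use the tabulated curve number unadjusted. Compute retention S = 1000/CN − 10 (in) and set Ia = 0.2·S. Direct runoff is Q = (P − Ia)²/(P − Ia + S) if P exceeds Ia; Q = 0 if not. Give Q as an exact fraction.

CN(II) = 35; AMC II needs no correction.
S = 1000/35 − 10 = 130/7 in ≈ 18.571 in
Ia = 0.2S: 0.2·18.571 = 3.714 in (exactly 26/7)
P = 2.660 ≤ Ia = 3.714 in: entire storm abstracted, Q = 0.

Q = 0 in ≈ 0.000 in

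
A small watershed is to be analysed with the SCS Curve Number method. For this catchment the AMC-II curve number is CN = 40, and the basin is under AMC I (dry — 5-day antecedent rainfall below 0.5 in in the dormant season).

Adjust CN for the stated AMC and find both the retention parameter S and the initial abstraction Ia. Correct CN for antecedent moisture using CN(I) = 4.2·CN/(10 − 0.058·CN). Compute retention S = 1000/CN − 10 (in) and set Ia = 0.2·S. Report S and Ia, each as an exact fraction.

CN(I) from CN(II)=40: (4.2·40)/(10 − 0.058·40) = 175/8 ≈ 21.875
Max retention: S = 1000/(175/8) − 10 = 250/7 in (≈ 35.714 in)
Ia = 0.2S: 0.2·35.714 = 7.143 in (exactly 50/7)

S = 250/7 in ≈ 35.714 in; Ia = 50/7 in ≈ 7.143 in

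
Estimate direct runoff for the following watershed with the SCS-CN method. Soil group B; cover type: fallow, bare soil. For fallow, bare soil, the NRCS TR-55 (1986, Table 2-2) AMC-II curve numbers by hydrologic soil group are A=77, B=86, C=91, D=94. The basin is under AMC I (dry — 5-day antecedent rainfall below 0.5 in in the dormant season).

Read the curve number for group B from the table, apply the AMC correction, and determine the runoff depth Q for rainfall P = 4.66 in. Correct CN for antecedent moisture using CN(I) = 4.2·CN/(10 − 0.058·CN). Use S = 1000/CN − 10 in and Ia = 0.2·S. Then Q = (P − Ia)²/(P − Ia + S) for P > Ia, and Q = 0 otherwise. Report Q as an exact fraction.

NRCS table: fallow, bare soil, soil group B → CN(II) = 86
Adjust CN=86 to AMC I: 4.2·86/(10 − 0.058·86) → (1806/5) ÷ (1253/250) = 12900/179 ≈ 72.067
S = 1000/(12900/179) − 10 = 500/129 in ≈ 3.876 in
Ia = 0.2·(500/129) = 100/129 in ≈ 0.775 in
Excess rainfall: 4.660 − 0.775 = 3.885 in; P > Ia so Q > 0
Runoff Q = (P−Ia)²/(P−Ia+S) = (3.885)²/(3.885+3.876) = 627853249/322867650 ≈ 1.945 in

Q = 627853249/322867650 in ≈ 1.945 in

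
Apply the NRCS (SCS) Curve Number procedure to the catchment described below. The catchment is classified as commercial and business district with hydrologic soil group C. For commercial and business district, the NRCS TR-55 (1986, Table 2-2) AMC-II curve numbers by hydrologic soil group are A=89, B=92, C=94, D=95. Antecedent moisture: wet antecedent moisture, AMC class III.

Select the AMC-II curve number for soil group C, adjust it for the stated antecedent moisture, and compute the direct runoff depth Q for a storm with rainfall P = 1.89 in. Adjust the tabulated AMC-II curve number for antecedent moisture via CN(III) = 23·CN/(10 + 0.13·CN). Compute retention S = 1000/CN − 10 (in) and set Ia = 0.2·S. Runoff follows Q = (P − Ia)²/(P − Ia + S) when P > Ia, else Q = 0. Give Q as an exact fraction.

Q = 13108819827/8226734300 in ≈ 1.593 in

NRCS table: commercial and business district, soil group C → CN(II) = 94
Wet (AMC III): CN(III) = 23·94/(10 + 0.13·94) = 2162/(1111/50) = 108100/1111 ≈ 97.300
Max retention: S = 1000/(108100/1111) − 10 = 300/1081 in (≈ 0.278 in)
Ia = 0.2·(300/1081) = 60/1081 in ≈ 0.056 in
P − Ia = 1.890 − 0.056 = 198309/108100 ≈ 1.834 in (> 0, runoff occurs)
Runoff Q = (P−Ia)²/(P−Ia+S) = (1.834)²/(1.834+0.278) = 13108819827/8226734300 ≈ 1.593 in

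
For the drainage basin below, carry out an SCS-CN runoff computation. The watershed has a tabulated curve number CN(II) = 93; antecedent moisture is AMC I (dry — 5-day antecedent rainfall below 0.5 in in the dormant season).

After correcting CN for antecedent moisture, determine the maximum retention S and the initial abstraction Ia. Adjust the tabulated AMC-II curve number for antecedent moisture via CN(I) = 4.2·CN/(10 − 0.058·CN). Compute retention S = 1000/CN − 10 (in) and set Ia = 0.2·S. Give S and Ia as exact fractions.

CN(I) from CN(II)=93: (4.2·93)/(10 − 0.058·93) = 27900/329 ≈ 84.802
Retention S: 1000/CN − 10 with CN=84.802 → S = 500/279 ≈ 1.792 in
Ia = 0.2·(500/279) = 100/279 in ≈ 0.358 in

S = 500/279 in ≈ 1.792 in; Ia = 100/279 in ≈ 0.358 in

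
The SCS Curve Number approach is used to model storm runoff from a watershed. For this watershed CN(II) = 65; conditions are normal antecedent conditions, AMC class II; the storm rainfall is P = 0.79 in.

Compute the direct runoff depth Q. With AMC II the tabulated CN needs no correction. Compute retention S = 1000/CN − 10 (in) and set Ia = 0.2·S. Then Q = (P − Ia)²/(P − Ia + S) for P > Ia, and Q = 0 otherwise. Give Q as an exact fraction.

AMC II — tabulated CN = 65 applies directly.
S = 1000/65 − 10 = 70/13 in ≈ 5.385 in
Initial abstraction Ia = S/5 = (70/13)/5 = 14/13 ≈ 1.077 in
P = 0.790 ≤ Ia = 1.077 in: entire storm abstracted, Q = 0.

Q = 0 in ≈ 0.000 in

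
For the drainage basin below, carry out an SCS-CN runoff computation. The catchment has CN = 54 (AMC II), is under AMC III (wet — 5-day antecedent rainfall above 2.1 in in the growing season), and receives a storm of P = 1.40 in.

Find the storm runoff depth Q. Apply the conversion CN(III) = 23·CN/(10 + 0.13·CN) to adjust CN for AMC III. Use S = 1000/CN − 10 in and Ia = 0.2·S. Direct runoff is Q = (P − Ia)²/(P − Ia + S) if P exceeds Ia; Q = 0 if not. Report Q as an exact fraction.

Wet (AMC III): CN(III) = 23·54/(10 + 0.13·54) = 1242/(851/50) = 2700/37 ≈ 72.973
Max retention: S = 1000/(2700/37) − 10 = 100/27 in (≈ 3.704 in)
Ia = 0.2S: 0.2·3.704 = 0.741 in (exactly 20/27)
Excess rainfall: 1.400 − 0.741 = 0.659 in; P > Ia so Q > 0
Q: (89/135)² ÷ (589/135) = 7921/79515 in (≈ 0.100 in)

Q = 7921/79515 in ≈ 0.100 in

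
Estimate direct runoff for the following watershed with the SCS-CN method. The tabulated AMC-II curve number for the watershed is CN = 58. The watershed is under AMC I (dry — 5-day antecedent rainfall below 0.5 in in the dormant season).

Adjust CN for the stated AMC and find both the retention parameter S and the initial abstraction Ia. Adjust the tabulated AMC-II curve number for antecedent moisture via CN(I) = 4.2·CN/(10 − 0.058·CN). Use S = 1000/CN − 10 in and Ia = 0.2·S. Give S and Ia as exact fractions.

Adjust CN=58 to AMC I: 4.2·58/(10 − 0.058·58) → (1218/5) ÷ (1659/250) = 2900/79 ≈ 36.709
S = 1000/(2900/79) − 10 = 500/29 in ≈ 17.241 in
Initial abstraction Ia = S/5 = (500/29)/5 = 100/29 ≈ 3.448 in

S = 500/29 in ≈ 17.241 in; Ia = 100/29 in ≈ 3.448 in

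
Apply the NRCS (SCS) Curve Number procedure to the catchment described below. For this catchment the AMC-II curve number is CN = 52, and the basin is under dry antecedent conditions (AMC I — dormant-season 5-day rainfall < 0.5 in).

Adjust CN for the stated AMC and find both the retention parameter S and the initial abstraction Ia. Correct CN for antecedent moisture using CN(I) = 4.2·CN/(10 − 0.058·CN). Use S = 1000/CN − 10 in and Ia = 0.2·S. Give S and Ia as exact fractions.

CN(I) from CN(II)=52: (4.2·52)/(10 − 0.058·52) = 9100/291 ≈ 31.271
Max retention: S = 1000/(9100/291) − 10 = 2000/91 in (≈ 21.978 in)
Ia = 0.2S: 0.2·21.978 = 4.396 in (exactly 400/91)

S = 2000/91 in ≈ 21.978 in; Ia = 400/91 in ≈ 4.396 in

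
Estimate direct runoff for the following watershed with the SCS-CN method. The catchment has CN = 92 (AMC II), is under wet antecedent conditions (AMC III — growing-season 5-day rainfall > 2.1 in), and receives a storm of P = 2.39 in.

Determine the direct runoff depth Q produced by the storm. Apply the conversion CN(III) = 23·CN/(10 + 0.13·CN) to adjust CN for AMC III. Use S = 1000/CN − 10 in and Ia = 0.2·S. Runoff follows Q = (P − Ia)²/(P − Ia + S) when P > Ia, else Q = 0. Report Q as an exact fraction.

Q = 14989349761/7534599900 in ≈ 1.989 in

Wet (AMC III): CN(III) = 23·92/(10 + 0.13·92) = 2116/(549/25) = 52900/549 ≈ 96.357
Retention S: 1000/CN − 10 with CN=96.357 → S = 200/529 ≈ 0.378 in
Ia = 0.2·(200/529) = 40/529 in ≈ 0.076 in
P − Ia = 2.390 − 0.076 = 122431/52900 ≈ 2.314 in (> 0, runoff occurs)
Q: (122431/52900)² ÷ (142431/52900) = 14989349761/7534599900 in (≈ 1.989 in)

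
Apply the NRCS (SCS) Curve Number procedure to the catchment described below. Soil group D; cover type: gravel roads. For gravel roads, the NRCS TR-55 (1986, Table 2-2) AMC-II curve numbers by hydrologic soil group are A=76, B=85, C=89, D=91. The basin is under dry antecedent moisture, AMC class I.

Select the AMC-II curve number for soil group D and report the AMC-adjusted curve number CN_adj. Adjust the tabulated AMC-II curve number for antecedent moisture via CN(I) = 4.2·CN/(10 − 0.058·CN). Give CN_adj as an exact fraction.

CN_adj = 63700/787 ≈ 80.940

NRCS table: gravel roads, soil group D → CN(II) = 91
Adjust CN=91 to AMC I: 4.2·91/(10 − 0.058·91) → (1911/5) ÷ (2361/500) = 63700/787 ≈ 80.940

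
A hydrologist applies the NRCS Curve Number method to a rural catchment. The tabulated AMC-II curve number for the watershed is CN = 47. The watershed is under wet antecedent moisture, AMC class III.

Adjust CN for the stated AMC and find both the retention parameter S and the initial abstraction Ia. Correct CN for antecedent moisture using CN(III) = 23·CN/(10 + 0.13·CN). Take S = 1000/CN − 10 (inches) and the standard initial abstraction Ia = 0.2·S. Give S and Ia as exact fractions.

S = 5300/1081 in ≈ 4.903 in; Ia = 1060/1081 in ≈ 0.981 in

Adjust CN=47 to AMC III: 23·47/(10 + 0.13·47) → 1081 ÷ (1611/100) = 108100/1611 ≈ 67.101
Max retention: S = 1000/(108100/1611) − 10 = 5300/1081 in (≈ 4.903 in)
Initial abstraction Ia = S/5 = (5300/1081)/5 = 1060/1081 ≈ 0.981 in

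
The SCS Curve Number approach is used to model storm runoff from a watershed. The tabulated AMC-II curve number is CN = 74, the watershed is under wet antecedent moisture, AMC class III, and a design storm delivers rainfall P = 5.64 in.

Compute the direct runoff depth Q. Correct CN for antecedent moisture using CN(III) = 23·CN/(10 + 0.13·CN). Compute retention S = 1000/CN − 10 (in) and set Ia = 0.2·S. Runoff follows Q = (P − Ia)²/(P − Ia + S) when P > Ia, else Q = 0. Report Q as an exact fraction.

Adjust CN=74 to AMC III: 23·74/(10 + 0.13·74) → 1702 ÷ (981/50) = 85100/981 ≈ 86.748
Max retention: S = 1000/(85100/981) − 10 = 1300/851 in (≈ 1.528 in)
Initial abstraction Ia = S/5 = (1300/851)/5 = 260/851 ≈ 0.306 in
Since P=5.640 > Ia=0.306: effective rainfall P−Ia = 113491/21275 in
Runoff Q = (P−Ia)²/(P−Ia+S) = (5.334)²/(5.334+1.528) = 12880207081/3105958525 ≈ 4.147 in

Q = 12880207081/3105958525 in ≈ 4.147 in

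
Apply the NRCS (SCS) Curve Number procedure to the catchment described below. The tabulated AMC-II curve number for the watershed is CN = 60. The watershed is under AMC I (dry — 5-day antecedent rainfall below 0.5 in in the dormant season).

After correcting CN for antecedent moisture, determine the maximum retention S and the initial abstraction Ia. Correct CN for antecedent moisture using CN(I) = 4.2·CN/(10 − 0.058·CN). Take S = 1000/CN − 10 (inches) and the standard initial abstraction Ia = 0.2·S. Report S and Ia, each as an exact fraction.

Adjust CN=60 to AMC I: 4.2·60/(10 − 0.058·60) → 252 ÷ (163/25) = 6300/163 ≈ 38.650
Max retention: S = 1000/(6300/163) − 10 = 1000/63 in (≈ 15.873 in)
Initial abstraction Ia = S/5 = (1000/63)/5 = 200/63 ≈ 3.175 in

S = 1000/63 in ≈ 15.873 in; Ia = 200/63 in ≈ 3.175 in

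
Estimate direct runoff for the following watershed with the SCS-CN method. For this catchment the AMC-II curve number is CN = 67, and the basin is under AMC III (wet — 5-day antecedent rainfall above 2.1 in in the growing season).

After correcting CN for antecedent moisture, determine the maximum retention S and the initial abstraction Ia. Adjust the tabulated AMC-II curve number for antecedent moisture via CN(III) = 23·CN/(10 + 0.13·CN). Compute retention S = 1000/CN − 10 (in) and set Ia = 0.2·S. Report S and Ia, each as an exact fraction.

S = 3300/1541 in ≈ 2.141 in; Ia = 660/1541 in ≈ 0.428 in

CN(III) from CN(II)=67: (23·67)/(10 + 0.13·67) = 154100/1871 ≈ 82.362
Max retention: S = 1000/(154100/1871) − 10 = 3300/1541 in (≈ 2.141 in)
Ia = 0.2·(3300/1541) = 660/1541 in ≈ 0.428 in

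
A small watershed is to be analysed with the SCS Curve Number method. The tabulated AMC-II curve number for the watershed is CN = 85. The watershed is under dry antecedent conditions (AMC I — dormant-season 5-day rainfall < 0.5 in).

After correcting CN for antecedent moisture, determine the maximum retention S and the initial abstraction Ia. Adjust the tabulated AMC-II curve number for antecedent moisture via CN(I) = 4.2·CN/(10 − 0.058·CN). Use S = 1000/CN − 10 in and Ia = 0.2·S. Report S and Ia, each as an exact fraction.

Adjust CN=85 to AMC I: 4.2·85/(10 − 0.058·85) → 357 ÷ (507/100) = 11900/169 ≈ 70.414
S = 1000/(11900/169) − 10 = 500/119 in ≈ 4.202 in
Ia = 0.2·(500/119) = 100/119 in ≈ 0.840 in

S = 500/119 in ≈ 4.202 in; Ia = 100/119 in ≈ 0.840 in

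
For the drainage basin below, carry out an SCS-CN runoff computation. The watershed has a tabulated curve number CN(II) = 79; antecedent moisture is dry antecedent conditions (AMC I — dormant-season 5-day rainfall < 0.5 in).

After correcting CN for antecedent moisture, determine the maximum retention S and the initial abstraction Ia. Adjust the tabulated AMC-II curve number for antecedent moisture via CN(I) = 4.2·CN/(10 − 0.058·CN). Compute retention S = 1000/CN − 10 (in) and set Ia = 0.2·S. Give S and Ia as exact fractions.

S = 500/79 in ≈ 6.329 in; Ia = 100/79 in ≈ 1.266 in

CN(I) from CN(II)=79: (4.2·79)/(10 − 0.058·79) = 7900/129 ≈ 61.240
S = 1000/(7900/129) − 10 = 500/79 in ≈ 6.329 in
Ia = 0.2S: 0.2·6.329 = 1.266 in (exactly 100/79)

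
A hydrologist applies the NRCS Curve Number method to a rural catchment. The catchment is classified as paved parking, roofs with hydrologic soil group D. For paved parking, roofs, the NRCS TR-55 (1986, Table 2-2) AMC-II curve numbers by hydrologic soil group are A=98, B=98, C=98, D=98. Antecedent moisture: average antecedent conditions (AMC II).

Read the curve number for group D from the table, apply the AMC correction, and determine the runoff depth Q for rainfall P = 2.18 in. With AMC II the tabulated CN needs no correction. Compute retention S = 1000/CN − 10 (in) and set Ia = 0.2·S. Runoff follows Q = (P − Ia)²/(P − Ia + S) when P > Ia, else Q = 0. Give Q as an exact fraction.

NRCS table: paved parking, roofs, soil group D → CN(II) = 98
AMC II — tabulated CN = 98 applies directly.
Retention S: 1000/CN − 10 with CN=98.000 → S = 10/49 ≈ 0.204 in
Ia = 0.2·(10/49) = 2/49 in ≈ 0.041 in
Excess rainfall: 2.180 − 0.041 = 2.139 in; P > Ia so Q > 0
Q = (5241/2450)²/((5241/2450) + 10/49) = (27468081/6002500)/(5741/2450) = 27468081/14065450 in ≈ 1.953 in

Q = 27468081/14065450 in ≈ 1.953 in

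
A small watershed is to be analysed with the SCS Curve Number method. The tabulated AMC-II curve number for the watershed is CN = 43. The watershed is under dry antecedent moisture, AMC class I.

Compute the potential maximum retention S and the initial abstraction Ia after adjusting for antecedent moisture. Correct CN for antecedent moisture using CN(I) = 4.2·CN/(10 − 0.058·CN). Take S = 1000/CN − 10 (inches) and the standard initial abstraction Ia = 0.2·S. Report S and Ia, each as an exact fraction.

S = 9500/301 in ≈ 31.561 in; Ia = 1900/301 in ≈ 6.312 in

Adjust CN=43 to AMC I: 4.2·43/(10 − 0.058·43) → (903/5) ÷ (3753/500) = 30100/1251 ≈ 24.061
Max retention: S = 1000/(30100/1251) − 10 = 9500/301 in (≈ 31.561 in)
Ia = 0.2S: 0.2·31.561 = 6.312 in (exactly 1900/301)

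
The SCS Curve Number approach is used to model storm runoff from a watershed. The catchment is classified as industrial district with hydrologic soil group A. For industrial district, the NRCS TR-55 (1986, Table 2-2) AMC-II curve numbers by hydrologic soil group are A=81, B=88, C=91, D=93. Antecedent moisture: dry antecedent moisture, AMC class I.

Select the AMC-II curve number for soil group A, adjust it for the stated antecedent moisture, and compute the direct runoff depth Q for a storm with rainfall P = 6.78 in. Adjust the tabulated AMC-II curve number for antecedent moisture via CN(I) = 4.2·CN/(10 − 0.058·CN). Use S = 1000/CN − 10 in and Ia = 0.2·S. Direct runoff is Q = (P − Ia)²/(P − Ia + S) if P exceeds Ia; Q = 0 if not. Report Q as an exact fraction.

NRCS table: industrial district, soil group A → CN(II) = 81
Adjust CN=81 to AMC I: 4.2·81/(10 − 0.058·81) → (1701/5) ÷ (2651/500) = 170100/2651 ≈ 64.164
Max retention: S = 1000/(170100/2651) − 10 = 9500/1701 in (≈ 5.585 in)
Ia = 0.2·(9500/1701) = 1900/1701 in ≈ 1.117 in
Since P=6.780 > Ia=1.117: effective rainfall P−Ia = 481639/85050 in
Q = (481639/85050)²/((481639/85050) + 9500/1701) = (231976126321/7233502500)/(956639/85050) = 231976126321/81362146950 in ≈ 2.851 in

Q = 231976126321/81362146950 in ≈ 2.851 in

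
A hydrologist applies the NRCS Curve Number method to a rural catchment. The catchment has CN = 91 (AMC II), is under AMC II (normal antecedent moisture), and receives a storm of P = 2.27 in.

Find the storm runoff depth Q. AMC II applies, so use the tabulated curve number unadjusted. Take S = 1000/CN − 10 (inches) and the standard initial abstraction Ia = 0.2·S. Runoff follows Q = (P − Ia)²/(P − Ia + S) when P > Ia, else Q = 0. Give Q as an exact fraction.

Q = 355586449/253498700 in ≈ 1.403 in

AMC II — tabulated CN = 91 applies directly.
Retention S: 1000/CN − 10 with CN=91.000 → S = 90/91 ≈ 0.989 in
Ia = 0.2S: 0.2·0.989 = 0.198 in (exactly 18/91)
Since P=2.270 > Ia=0.198: effective rainfall P−Ia = 18857/9100 in
Q: (18857/9100)² ÷ (27857/9100) = 355586449/253498700 in (≈ 1.403 in)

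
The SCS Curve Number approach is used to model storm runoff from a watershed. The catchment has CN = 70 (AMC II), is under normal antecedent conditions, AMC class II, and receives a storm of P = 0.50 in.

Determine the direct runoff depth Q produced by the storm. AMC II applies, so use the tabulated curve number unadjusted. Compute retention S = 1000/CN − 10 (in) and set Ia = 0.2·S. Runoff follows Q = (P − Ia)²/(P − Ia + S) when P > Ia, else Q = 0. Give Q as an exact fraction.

Q = 0 in ≈ 0.000 in

CN(II) = 70; AMC II needs no correction.
Max retention: S = 1000/70 − 10 = 30/7 in (≈ 4.286 in)
Ia = 0.2·(30/7) = 6/7 in ≈ 0.857 in
P = 0.500 ≤ Ia = 0.857 in: entire storm abstracted, Q = 0.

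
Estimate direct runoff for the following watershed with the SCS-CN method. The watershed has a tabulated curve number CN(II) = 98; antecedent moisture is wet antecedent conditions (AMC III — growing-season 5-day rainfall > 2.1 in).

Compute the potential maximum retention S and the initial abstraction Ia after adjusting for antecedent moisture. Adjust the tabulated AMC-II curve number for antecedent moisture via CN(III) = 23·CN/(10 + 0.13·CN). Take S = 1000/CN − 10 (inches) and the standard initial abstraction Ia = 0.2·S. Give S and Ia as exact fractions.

S = 100/1127 in ≈ 0.089 in; Ia = 20/1127 in ≈ 0.018 in

CN(III) from CN(II)=98: (23·98)/(10 + 0.13·98) = 112700/1137 ≈ 99.120
Max retention: S = 1000/(112700/1137) − 10 = 100/1127 in (≈ 0.089 in)
Ia = 0.2·(100/1127) = 20/1127 in ≈ 0.018 in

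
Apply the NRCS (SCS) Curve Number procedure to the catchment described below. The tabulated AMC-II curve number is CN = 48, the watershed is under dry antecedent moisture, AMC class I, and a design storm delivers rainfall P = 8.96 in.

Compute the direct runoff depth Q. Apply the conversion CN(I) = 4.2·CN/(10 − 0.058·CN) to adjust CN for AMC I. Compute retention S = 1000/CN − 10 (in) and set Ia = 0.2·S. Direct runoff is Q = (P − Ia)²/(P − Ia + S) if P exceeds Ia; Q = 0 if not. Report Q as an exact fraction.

Q = 35844169/73413900 in ≈ 0.488 in

Dry (AMC I): CN(I) = 4.2·48/(10 − 0.058·48) = (1008/5)/(902/125) = 12600/451 ≈ 27.938
Max retention: S = 1000/(12600/451) − 10 = 1625/63 in (≈ 25.794 in)
Ia = 0.2S: 0.2·25.794 = 5.159 in (exactly 325/63)
P − Ia = 8.960 − 5.159 = 5987/1575 ≈ 3.801 in (> 0, runoff occurs)
Runoff Q = (P−Ia)²/(P−Ia+S) = (3.801)²/(3.801+25.794) = 35844169/73413900 ≈ 0.488 in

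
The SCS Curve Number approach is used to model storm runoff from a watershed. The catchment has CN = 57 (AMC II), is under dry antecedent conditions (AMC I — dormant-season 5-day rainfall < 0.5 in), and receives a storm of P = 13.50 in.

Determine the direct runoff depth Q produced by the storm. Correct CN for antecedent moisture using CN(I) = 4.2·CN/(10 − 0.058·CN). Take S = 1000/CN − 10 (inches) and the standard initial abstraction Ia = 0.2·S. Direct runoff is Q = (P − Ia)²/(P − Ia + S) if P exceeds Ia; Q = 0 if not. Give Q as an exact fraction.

Q = 562590961/159725286 in ≈ 3.522 in

Adjust CN=57 to AMC I: 4.2·57/(10 − 0.058·57) → (1197/5) ÷ (3347/500) = 119700/3347 ≈ 35.763
Retention S: 1000/CN − 10 with CN=35.763 → S = 21500/1197 ≈ 17.962 in
Ia = 0.2·(21500/1197) = 4300/1197 in ≈ 3.592 in
Excess rainfall: 13.500 − 3.592 = 9.908 in; P > Ia so Q > 0
Runoff Q = (P−Ia)²/(P−Ia+S) = (9.908)²/(9.908+17.962) = 562590961/159725286 ≈ 3.522 in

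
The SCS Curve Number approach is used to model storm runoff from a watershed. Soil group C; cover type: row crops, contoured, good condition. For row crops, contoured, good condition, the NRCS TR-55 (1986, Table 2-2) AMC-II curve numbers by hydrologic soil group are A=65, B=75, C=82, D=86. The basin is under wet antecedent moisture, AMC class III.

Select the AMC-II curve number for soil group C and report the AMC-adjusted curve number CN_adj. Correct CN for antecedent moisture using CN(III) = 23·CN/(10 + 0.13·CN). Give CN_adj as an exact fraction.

CN_adj = 94300/1033 ≈ 91.288

NRCS table: row crops, contoured, good condition, soil group C → CN(II) = 82
Adjust CN=82 to AMC III: 23·82/(10 + 0.13·82) → 1886 ÷ (1033/50) = 94300/1033 ≈ 91.288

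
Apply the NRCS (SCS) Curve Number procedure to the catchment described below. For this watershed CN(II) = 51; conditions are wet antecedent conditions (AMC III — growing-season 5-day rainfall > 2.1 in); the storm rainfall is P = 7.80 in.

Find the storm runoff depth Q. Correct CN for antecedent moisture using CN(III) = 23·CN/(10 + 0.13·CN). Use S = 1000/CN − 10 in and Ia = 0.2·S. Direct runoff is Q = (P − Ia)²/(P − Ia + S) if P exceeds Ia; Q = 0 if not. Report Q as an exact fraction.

CN(III) from CN(II)=51: (23·51)/(10 + 0.13·51) = 117300/1663 ≈ 70.535
S = 1000/(117300/1663) − 10 = 4900/1173 in ≈ 4.177 in
Ia = 0.2S: 0.2·4.177 = 0.835 in (exactly 980/1173)
P − Ia = 7.800 − 0.835 = 40847/5865 ≈ 6.965 in (> 0, runoff occurs)
Q = (40847/5865)²/((40847/5865) + 4900/1173) = (1668477409/34398225)/(65347/5865) = 1668477409/383260155 in ≈ 4.353 in

Q = 1668477409/383260155 in ≈ 4.353 in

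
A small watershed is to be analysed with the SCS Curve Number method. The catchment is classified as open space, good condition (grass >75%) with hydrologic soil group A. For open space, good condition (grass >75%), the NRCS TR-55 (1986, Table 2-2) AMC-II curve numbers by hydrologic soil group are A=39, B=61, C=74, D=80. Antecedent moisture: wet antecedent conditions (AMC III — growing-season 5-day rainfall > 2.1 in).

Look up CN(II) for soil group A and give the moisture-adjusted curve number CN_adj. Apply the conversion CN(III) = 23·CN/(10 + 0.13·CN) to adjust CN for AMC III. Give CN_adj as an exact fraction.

NRCS table: open space, good condition (grass >75%), soil group A → CN(II) = 39
CN(III) from CN(II)=39: (23·39)/(10 + 0.13·39) = 89700/1507 ≈ 59.522

CN_adj = 89700/1507 ≈ 59.522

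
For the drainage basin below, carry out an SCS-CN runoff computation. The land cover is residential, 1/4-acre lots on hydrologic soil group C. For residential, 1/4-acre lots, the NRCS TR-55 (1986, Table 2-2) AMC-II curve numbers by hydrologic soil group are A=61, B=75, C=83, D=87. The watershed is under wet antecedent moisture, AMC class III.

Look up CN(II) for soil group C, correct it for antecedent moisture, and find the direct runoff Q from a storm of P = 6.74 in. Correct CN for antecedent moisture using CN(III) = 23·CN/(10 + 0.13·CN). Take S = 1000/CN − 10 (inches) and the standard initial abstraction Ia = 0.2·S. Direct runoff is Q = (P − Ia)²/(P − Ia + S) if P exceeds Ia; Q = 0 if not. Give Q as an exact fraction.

NRCS table: residential, 1/4-acre lots, soil group C → CN(II) = 83
CN(III) from CN(II)=83: (23·83)/(10 + 0.13·83) = 190900/2079 ≈ 91.823
Retention S: 1000/CN − 10 with CN=91.823 → S = 1700/1909 ≈ 0.891 in
Ia = 0.2·(1700/1909) = 340/1909 in ≈ 0.178 in
P − Ia = 6.740 − 0.178 = 626333/95450 ≈ 6.562 in (> 0, runoff occurs)
Runoff Q = (P−Ia)²/(P−Ia+S) = (6.562)²/(6.562+0.891) = 392293026889/67896734850 ≈ 5.778 in

Q = 392293026889/67896734850 in ≈ 5.778 in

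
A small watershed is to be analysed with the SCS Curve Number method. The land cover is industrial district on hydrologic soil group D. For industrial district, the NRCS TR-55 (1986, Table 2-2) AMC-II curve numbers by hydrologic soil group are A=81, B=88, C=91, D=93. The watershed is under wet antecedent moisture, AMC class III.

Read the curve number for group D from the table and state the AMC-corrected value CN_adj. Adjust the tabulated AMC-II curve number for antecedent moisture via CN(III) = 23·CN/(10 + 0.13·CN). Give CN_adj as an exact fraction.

CN_adj = 213900/2209 ≈ 96.831

NRCS table: industrial district, soil group D → CN(II) = 93
Adjust CN=93 to AMC III: 23·93/(10 + 0.13·93) → 2139 ÷ (2209/100) = 213900/2209 ≈ 96.831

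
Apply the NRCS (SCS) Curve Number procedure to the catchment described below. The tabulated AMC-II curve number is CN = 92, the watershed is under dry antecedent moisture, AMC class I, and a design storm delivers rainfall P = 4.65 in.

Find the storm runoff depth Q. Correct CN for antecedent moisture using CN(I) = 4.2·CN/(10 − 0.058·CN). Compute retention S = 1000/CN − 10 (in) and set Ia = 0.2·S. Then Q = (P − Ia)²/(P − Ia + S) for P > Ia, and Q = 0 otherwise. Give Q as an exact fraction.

Dry (AMC I): CN(I) = 4.2·92/(10 − 0.058·92) = (1932/5)/(583/125) = 48300/583 ≈ 82.847
S = 1000/(48300/583) − 10 = 1000/483 in ≈ 2.070 in
Ia = 0.2S: 0.2·2.070 = 0.414 in (exactly 200/483)
P − Ia = 4.650 − 0.414 = 40919/9660 ≈ 4.236 in (> 0, runoff occurs)
Q = (40919/9660)²/((40919/9660) + 1000/483) = (1674364561/93315600)/(60919/9660) = 1674364561/588477540 in ≈ 2.845 in

Q = 1674364561/588477540 in ≈ 2.845 in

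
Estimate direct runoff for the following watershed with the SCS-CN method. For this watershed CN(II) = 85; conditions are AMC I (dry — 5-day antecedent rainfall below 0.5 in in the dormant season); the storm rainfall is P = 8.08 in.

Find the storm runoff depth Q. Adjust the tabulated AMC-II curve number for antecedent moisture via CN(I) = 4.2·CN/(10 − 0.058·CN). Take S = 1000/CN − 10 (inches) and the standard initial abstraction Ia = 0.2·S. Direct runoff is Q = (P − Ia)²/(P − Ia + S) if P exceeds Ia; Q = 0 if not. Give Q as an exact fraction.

Dry (AMC I): CN(I) = 4.2·85/(10 − 0.058·85) = 357/(507/100) = 11900/169 ≈ 70.414
Retention S: 1000/CN − 10 with CN=70.414 → S = 500/119 ≈ 4.202 in
Ia = 0.2·(500/119) = 100/119 in ≈ 0.840 in
P − Ia = 8.080 − 0.840 = 21538/2975 ≈ 7.240 in (> 0, runoff occurs)
Q = (21538/2975)²/((21538/2975) + 500/119) = (463885444/8850625)/(34038/2975) = 231942722/50631525 in ≈ 4.581 in

Q = 231942722/50631525 in ≈ 4.581 in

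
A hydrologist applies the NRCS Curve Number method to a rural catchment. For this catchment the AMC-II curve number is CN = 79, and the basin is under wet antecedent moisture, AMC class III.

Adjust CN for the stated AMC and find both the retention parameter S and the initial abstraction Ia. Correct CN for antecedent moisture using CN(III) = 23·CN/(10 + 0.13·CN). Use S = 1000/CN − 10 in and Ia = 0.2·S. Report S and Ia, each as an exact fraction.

S = 2100/1817 in ≈ 1.156 in; Ia = 420/1817 in ≈ 0.231 in

Adjust CN=79 to AMC III: 23·79/(10 + 0.13·79) → 1817 ÷ (2027/100) = 181700/2027 ≈ 89.640
S = 1000/(181700/2027) − 10 = 2100/1817 in ≈ 1.156 in
Ia = 0.2·(2100/1817) = 420/1817 in ≈ 0.231 in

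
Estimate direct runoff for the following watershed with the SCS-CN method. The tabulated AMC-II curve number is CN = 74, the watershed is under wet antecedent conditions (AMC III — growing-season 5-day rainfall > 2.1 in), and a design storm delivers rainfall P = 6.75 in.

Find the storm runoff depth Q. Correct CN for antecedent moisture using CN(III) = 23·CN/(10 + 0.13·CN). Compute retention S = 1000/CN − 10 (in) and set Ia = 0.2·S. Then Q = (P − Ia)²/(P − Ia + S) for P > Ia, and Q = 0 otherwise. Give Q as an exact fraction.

Adjust CN=74 to AMC III: 23·74/(10 + 0.13·74) → 1702 ÷ (981/50) = 85100/981 ≈ 86.748
Retention S: 1000/CN − 10 with CN=86.748 → S = 1300/851 ≈ 1.528 in
Ia = 0.2S: 0.2·1.528 = 0.306 in (exactly 260/851)
Since P=6.750 > Ia=0.306: effective rainfall P−Ia = 21937/3404 in
Q: (21937/3404)² ÷ (27137/3404) = 481231969/92374348 in (≈ 5.210 in)

Q = 481231969/92374348 in ≈ 5.210 in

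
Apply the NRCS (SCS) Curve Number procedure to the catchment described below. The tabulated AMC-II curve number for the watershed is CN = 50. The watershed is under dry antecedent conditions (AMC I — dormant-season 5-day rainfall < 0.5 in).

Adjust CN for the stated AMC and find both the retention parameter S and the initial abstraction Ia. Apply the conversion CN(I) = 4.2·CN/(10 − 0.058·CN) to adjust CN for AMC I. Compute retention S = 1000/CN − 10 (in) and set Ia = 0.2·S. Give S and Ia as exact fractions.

S = 500/21 in ≈ 23.810 in; Ia = 100/21 in ≈ 4.762 in

CN(I) from CN(II)=50: (4.2·50)/(10 − 0.058·50) = 2100/71 ≈ 29.577
Retention S: 1000/CN − 10 with CN=29.577 → S = 500/21 ≈ 23.810 in
Ia = 0.2S: 0.2·23.810 = 4.762 in (exactly 100/21)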